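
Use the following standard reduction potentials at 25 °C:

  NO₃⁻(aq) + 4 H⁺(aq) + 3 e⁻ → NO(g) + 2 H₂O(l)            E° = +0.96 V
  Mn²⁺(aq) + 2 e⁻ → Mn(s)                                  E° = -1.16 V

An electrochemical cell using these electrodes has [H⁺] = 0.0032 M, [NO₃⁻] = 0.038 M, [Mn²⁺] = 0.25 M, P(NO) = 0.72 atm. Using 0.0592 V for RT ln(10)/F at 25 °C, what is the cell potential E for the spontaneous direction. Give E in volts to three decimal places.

+1.916 V

NO₃⁻/NO is the cathode (higher E°), Mn²⁺/Mn the anode: E°cell = +0.96 − (-1.16) = +2.12 V, n = 6.
Overall: 2 NO₃⁻(aq) + 8 H⁺(aq) + 3 Mn(s) → 2 NO(g) + 4 H₂O(l) + 3 Mn²⁺(aq)
Q = P(NO)^2·[Mn²⁺]^3 / ([NO₃⁻]^2·[H⁺]^8); log Q = 20.708.
E = E° − (0.0592/n) log Q = +2.12 − (0.0592/6)(20.708) = +1.916 V.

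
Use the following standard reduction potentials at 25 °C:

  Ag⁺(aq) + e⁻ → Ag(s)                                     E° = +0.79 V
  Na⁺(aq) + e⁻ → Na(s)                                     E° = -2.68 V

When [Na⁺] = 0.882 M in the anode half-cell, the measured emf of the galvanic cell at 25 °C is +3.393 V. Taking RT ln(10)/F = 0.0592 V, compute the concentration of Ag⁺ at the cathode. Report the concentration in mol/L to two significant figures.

0.044 M

Ag⁺/Ag is the cathode, Na⁺/Na the anode: E°cell = +3.47 V, n = 1.
Overall reaction: Ag⁺(aq) + Na(s) → Ag(s) + Na⁺(aq); Q = [Na⁺]^1/[Ag⁺]^1.
From E = E° − (0.0592/n) log Q: log Q = (E° − E)·n/0.0592 = (+3.47 − (+3.393))·1/0.0592 = 1.3007.
So 1·log[Ag⁺] = 1·log(0.882) − log Q = -0.0545 − (1.3007) = -1.3552; [Ag⁺] = 10^(-1.3552) ≈ 0.044 M.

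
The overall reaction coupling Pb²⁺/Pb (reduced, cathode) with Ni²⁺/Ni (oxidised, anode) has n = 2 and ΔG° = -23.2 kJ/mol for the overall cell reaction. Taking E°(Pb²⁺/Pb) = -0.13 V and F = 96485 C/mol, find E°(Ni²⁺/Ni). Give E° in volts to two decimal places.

E°cell = −ΔG°/(nF) = −(-23.2×10³)/((2)(96485)) = +0.120 V.
Since Pb²⁺/Pb is the cathode and Ni²⁺/Ni the anode, E°cell = E°(Pb²⁺/Pb) − E°(Ni²⁺/Ni).
So E°(Ni²⁺/Ni) = E°(Pb²⁺/Pb) − E°cell = (-0.13) − (+0.120) = -0.25 V.

-0.25 V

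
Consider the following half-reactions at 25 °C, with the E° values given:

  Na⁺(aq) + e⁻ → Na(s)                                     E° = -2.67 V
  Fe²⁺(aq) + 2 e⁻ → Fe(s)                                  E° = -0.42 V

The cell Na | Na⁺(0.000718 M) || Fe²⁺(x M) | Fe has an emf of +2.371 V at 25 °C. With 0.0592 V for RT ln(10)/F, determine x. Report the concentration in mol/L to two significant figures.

Fe²⁺/Fe is the cathode, Na⁺/Na the anode: E°cell = +2.25 V, n = 2.
Overall reaction: Fe²⁺(aq) + 2 Na(s) → Fe(s) + 2 Na⁺(aq); Q = [Na⁺]^2/[Fe²⁺]^1.
From E = E° − (0.0592/n) log Q: log Q = (E° − E)·n/0.0592 = (+2.25 − (+2.371))·2/0.0592 = -4.0878.
So 1·log[Fe²⁺] = 2·log(0.000718) − log Q = -6.2878 − (-4.0878) = -2.2000; [Fe²⁺] = 10^(-2.2000) ≈ 0.0063 M.

0.0063 M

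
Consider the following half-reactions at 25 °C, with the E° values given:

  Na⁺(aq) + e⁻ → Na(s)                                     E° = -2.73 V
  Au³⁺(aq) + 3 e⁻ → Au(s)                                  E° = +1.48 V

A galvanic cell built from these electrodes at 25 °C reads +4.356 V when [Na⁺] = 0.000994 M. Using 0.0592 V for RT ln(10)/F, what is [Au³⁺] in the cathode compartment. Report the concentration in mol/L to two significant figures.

0.025 M

Au³⁺/Au is the cathode, Na⁺/Na the anode: E°cell = +4.21 V, n = 3.
Overall reaction: Au³⁺(aq) + 3 Na(s) → Au(s) + 3 Na⁺(aq); Q = [Na⁺]^3/[Au³⁺]^1.
From E = E° − (0.0592/n) log Q: log Q = (E° − E)·n/0.0592 = (+4.21 − (+4.356))·3/0.0592 = -7.3986.
So 1·log[Au³⁺] = 3·log(0.000994) − log Q = -9.0078 − (-7.3986) = -1.6092; [Au³⁺] = 10^(-1.6092) ≈ 0.025 M.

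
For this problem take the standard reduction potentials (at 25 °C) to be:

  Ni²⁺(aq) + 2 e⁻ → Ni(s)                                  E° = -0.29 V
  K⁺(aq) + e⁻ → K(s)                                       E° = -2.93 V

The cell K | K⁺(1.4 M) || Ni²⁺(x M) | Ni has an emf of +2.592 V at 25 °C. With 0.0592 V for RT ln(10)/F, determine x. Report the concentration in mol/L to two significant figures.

Ni²⁺/Ni is the cathode, K⁺/K the anode: E°cell = +2.64 V, n = 2.
Overall reaction: Ni²⁺(aq) + 2 K(s) → Ni(s) + 2 K⁺(aq); Q = [K⁺]^2/[Ni²⁺]^1.
From E = E° − (0.0592/n) log Q: log Q = (E° − E)·n/0.0592 = (+2.64 − (+2.592))·2/0.0592 = 1.6216.
So 1·log[Ni²⁺] = 2·log(1.4) − log Q = 0.2923 − (1.6216) = -1.3293; [Ni²⁺] = 10^(-1.3293) ≈ 0.047 M.

0.047 M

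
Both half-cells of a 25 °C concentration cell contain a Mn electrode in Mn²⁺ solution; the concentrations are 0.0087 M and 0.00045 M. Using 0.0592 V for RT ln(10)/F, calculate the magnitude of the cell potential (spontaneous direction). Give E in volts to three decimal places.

For a concentration cell E°cell = 0. The 0.0087 M side is the cathode (reduction is favoured where [Mn²⁺] is higher).
With n = 2, E = −(0.0592/2) log([Mn²⁺]ₐₙ/[Mn²⁺]꜀ₐₜ) = −(0.0592/2) log(0.00045/0.0087) = −(0.0592/2)(-1.286) = +0.038 V.

+0.038 V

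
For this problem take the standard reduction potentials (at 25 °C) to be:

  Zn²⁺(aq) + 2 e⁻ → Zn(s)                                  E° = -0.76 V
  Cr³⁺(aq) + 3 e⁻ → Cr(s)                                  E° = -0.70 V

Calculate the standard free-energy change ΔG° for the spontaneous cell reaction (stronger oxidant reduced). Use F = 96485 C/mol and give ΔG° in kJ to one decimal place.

Cr³⁺/Cr (E° = -0.70 V) is the cathode; Zn²⁺/Zn (E° = -0.76 V) is the anode, so E°cell = +0.06 V.
Balancing electrons gives n = 6 (lcm of 3 and 2).
ΔG° = −nFE° = −(6)(96485)(+0.06) = -34,735 J = -34.7 kJ.

-34.7 kJ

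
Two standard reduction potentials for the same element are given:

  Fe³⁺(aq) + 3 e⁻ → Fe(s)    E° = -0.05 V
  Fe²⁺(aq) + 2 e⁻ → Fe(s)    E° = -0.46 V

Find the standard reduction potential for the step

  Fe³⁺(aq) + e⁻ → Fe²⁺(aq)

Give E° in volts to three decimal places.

+0.770 V

Sequential free energies add, so n₃E°₃ = n₁E°₁ + n₂E°₂.
With n₃ = 3, and the known step contributing 2×(-0.46) V, the unknown satisfies 1·E° = 3×(-0.05) − 2×(-0.46) = +0.770.
E° = +0.770 / 1 = +0.770 V.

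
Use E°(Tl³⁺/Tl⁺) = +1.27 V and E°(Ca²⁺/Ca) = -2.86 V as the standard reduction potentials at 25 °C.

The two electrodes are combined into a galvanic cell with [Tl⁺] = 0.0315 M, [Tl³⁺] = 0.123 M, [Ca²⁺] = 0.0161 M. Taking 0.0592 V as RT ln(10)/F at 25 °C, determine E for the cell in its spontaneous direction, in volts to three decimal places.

+4.201 V

Tl³⁺/Tl⁺ is the cathode (higher E°), Ca²⁺/Ca the anode: E°cell = +1.27 − (-2.86) = +4.13 V, n = 2.
Overall: Tl³⁺(aq) + Ca(s) → Tl⁺(aq) + Ca²⁺(aq)
Q = [Tl⁺]·[Ca²⁺] / ([Tl³⁺]); log Q = -2.385.
E = E° − (0.0592/n) log Q = +4.13 − (0.0592/2)(-2.385) = +4.201 V.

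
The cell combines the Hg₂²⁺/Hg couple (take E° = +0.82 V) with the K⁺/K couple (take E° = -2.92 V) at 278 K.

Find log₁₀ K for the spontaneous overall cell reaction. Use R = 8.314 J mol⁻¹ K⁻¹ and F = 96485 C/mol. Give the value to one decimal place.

135.6

Cathode: Hg₂²⁺/Hg; anode: K⁺/K. E°cell = (+0.82) − (-2.92) = +3.74 V, with n = 2.
ΔG° = −nFE° = −RT ln K, so ln K = nFE°/(RT) = (2)(96485)(+3.74) / ((8.314)(278)) = 312.253.
log₁₀ K = 312.253 / ln 10 = 135.6.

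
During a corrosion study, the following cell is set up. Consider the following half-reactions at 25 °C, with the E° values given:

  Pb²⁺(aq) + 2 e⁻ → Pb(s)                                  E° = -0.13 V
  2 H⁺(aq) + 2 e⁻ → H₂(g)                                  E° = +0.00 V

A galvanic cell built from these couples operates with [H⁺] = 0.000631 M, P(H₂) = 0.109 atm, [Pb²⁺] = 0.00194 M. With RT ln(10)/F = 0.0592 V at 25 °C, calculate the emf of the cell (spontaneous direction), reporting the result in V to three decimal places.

H⁺/H₂ is the cathode (higher E°), Pb²⁺/Pb the anode: E°cell = +0.00 − (-0.13) = +0.13 V, n = 2.
Overall: 2 H⁺(aq) + Pb(s) → H₂(g) + Pb²⁺(aq)
Q = P(H₂)·[Pb²⁺] / ([H⁺]^2); log Q = 2.725.
E = E° − (0.0592/n) log Q = +0.13 − (0.0592/2)(2.725) = +0.049 V.

+0.049 V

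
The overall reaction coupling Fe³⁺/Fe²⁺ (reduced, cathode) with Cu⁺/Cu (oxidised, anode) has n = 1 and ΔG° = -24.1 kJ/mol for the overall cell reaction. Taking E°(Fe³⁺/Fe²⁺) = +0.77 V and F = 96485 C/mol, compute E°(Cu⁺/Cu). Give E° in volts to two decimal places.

+0.52 V

E°cell = −ΔG°/(nF) = −(-24.1×10³)/((1)(96485)) = +0.250 V.
Since Fe³⁺/Fe²⁺ is the cathode and Cu⁺/Cu the anode, E°cell = E°(Fe³⁺/Fe²⁺) − E°(Cu⁺/Cu).
So E°(Cu⁺/Cu) = E°(Fe³⁺/Fe²⁺) − E°cell = (+0.77) − (+0.250) = +0.52 V.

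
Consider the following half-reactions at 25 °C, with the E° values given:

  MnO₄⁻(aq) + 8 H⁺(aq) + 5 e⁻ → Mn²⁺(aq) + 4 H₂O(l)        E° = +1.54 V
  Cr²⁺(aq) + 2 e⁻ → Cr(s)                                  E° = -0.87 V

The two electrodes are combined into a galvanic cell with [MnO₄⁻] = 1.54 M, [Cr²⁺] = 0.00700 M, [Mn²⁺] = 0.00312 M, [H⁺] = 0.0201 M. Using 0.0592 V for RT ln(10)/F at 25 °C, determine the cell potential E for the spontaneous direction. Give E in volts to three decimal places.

MnO₄⁻/Mn²⁺ is the cathode (higher E°), Cr²⁺/Cr the anode: E°cell = +1.54 − (-0.87) = +2.41 V, n = 10.
Overall: 2 MnO₄⁻(aq) + 16 H⁺(aq) + 5 Cr(s) → 2 Mn²⁺(aq) + 8 H₂O(l) + 5 Cr²⁺(aq)
Q = [Mn²⁺]^2·[Cr²⁺]^5 / ([MnO₄⁻]^2·[H⁺]^16); log Q = 10.988.
E = E° − (0.0592/n) log Q = +2.41 − (0.0592/10)(10.988) = +2.345 V.

+2.345 V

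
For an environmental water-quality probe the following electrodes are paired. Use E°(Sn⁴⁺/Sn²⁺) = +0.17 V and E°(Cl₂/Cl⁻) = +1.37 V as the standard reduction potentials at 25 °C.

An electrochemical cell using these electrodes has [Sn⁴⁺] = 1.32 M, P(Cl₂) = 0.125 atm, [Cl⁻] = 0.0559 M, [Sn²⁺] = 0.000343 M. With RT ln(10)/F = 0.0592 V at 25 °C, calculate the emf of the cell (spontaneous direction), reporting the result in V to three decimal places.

+1.141 V

Cl₂/Cl⁻ is the cathode (higher E°), Sn⁴⁺/Sn²⁺ the anode: E°cell = +1.37 − (+0.17) = +1.20 V, n = 2.
Overall: Cl₂(g) + Sn²⁺(aq) → 2 Cl⁻(aq) + Sn⁴⁺(aq)
Q = [Cl⁻]^2·[Sn⁴⁺] / (P(Cl₂)·[Sn²⁺]); log Q = 1.983.
E = E° − (0.0592/n) log Q = +1.20 − (0.0592/2)(1.983) = +1.141 V.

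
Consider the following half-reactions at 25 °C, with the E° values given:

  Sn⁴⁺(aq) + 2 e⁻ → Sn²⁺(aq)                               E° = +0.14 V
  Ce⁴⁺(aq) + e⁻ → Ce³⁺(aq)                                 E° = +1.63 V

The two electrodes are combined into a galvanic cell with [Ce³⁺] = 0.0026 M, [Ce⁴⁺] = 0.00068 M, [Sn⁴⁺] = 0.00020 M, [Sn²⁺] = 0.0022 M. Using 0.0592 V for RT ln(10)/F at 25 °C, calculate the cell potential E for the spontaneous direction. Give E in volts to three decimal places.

+1.486 V

Ce⁴⁺/Ce³⁺ is the cathode (higher E°), Sn⁴⁺/Sn²⁺ the anode: E°cell = +1.63 − (+0.14) = +1.49 V, n = 2.
Overall: 2 Ce⁴⁺(aq) + Sn²⁺(aq) → 2 Ce³⁺(aq) + Sn⁴⁺(aq)
Q = [Ce³⁺]^2·[Sn⁴⁺] / ([Ce⁴⁺]^2·[Sn²⁺]); log Q = 0.124.
E = E° − (0.0592/n) log Q = +1.49 − (0.0592/2)(0.124) = +1.486 V.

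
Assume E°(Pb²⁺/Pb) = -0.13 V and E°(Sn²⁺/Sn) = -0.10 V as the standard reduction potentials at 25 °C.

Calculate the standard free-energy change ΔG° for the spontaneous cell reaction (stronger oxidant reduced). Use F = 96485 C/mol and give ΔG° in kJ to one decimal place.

Sn²⁺/Sn (E° = -0.10 V) is the cathode; Pb²⁺/Pb (E° = -0.13 V) is the anode, so E°cell = +0.03 V.
Balancing electrons gives n = 2 (lcm of 2 and 2).
ΔG° = −nFE° = −(2)(96485)(+0.03) = -5,789 J = -5.8 kJ.

-5.8 kJ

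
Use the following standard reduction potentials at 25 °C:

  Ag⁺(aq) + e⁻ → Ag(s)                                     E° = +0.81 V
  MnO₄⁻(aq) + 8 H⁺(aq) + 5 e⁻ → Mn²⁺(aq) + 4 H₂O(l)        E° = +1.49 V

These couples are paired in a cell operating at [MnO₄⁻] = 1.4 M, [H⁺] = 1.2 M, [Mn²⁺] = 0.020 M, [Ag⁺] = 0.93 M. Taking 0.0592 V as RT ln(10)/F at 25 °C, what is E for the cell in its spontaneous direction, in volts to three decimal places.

MnO₄⁻/Mn²⁺ is the cathode (higher E°), Ag⁺/Ag the anode: E°cell = +1.49 − (+0.81) = +0.68 V, n = 5.
Overall: MnO₄⁻(aq) + 8 H⁺(aq) + 5 Ag(s) → Mn²⁺(aq) + 4 H₂O(l) + 5 Ag⁺(aq)
Q = [Mn²⁺]·[Ag⁺]^5 / ([MnO₄⁻]·[H⁺]^8); log Q = -2.636.
E = E° − (0.0592/n) log Q = +0.68 − (0.0592/5)(-2.636) = +0.711 V.

+0.711 V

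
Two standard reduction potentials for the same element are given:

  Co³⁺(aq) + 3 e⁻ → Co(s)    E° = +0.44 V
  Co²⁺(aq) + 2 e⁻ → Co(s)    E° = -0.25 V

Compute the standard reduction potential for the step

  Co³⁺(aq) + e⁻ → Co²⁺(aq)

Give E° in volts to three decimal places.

Sequential free energies add, so n₃E°₃ = n₁E°₁ + n₂E°₂.
With n₃ = 3, and the known step contributing 2×(-0.25) V, the unknown satisfies 1·E° = 3×(+0.44) − 2×(-0.25) = +1.820.
E° = +1.820 / 1 = +1.820 V.

+1.820 V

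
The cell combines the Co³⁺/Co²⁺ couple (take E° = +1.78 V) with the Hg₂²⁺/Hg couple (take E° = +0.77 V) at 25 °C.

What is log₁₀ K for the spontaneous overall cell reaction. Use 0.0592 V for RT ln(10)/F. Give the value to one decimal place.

Cathode: Co³⁺/Co²⁺; anode: Hg₂²⁺/Hg. E°cell = +1.01 V, n = 2.
log K = nE°cell / 0.0592 = (2)(+1.01) / 0.0592 = 34.1.

34.1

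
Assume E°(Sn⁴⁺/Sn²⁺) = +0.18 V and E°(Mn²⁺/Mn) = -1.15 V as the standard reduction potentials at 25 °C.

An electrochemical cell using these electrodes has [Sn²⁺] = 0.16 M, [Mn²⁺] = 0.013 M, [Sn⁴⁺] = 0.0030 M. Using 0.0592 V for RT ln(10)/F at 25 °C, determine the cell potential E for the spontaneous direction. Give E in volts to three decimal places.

+1.335 V

Sn⁴⁺/Sn²⁺ is the cathode (higher E°), Mn²⁺/Mn the anode: E°cell = +0.18 − (-1.15) = +1.33 V, n = 2.
Overall: Sn⁴⁺(aq) + Mn(s) → Sn²⁺(aq) + Mn²⁺(aq)
Q = [Sn²⁺]·[Mn²⁺] / ([Sn⁴⁺]); log Q = -0.159.
E = E° − (0.0592/n) log Q = +1.33 − (0.0592/2)(-0.159) = +1.335 V.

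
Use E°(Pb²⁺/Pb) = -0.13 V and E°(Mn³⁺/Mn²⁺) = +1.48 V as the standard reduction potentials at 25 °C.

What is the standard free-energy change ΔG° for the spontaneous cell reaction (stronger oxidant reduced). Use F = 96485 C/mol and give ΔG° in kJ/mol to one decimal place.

Mn³⁺/Mn²⁺ (E° = +1.48 V) is the cathode; Pb²⁺/Pb (E° = -0.13 V) is the anode, so E°cell = +1.61 V.
Balancing electrons gives n = 2 (lcm of 1 and 2).
ΔG° = −nFE° = −(2)(96485)(+1.61) = -310,682 J = -310.7 kJ/mol.

-310.7 kJ/mol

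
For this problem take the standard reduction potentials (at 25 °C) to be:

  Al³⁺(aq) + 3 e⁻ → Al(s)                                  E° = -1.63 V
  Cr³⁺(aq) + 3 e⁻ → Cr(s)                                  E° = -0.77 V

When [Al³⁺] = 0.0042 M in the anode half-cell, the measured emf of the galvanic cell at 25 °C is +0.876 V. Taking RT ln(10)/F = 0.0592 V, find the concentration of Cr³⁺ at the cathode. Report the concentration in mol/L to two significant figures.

Cr³⁺/Cr is the cathode, Al³⁺/Al the anode: E°cell = +0.86 V, n = 3.
Overall reaction: Cr³⁺(aq) + Al(s) → Cr(s) + Al³⁺(aq); Q = [Al³⁺]^1/[Cr³⁺]^1.
From E = E° − (0.0592/n) log Q: log Q = (E° − E)·n/0.0592 = (+0.86 − (+0.876))·3/0.0592 = -0.8108.
So 1·log[Cr³⁺] = 1·log(0.0042) − log Q = -2.3768 − (-0.8108) = -1.5660; [Cr³⁺] = 10^(-1.5660) ≈ 0.027 M.

0.027 M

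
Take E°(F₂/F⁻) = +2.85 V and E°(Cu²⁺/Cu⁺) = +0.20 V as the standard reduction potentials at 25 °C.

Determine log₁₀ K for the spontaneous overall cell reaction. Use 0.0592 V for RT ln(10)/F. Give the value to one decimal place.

Cathode: F₂/F⁻; anode: Cu²⁺/Cu⁺. E°cell = +2.65 V, n = 2.
log K = nE°cell / 0.0592 = (2)(+2.65) / 0.0592 = 89.5.

89.5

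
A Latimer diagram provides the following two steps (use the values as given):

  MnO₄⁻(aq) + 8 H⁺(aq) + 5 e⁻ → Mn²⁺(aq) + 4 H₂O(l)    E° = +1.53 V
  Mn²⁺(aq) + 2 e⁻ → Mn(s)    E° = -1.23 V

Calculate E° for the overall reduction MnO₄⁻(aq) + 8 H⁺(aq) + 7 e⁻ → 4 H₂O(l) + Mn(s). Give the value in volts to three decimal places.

+0.741 V

Standard free energies of sequential steps add: ΔG°₃ = ΔG°₁ + ΔG°₂, so n₃E°₃ = n₁E°₁ + n₂E°₂.
E°₃ = (5×+1.53 + 2×-1.23) / 7 = (+5.190) / 7 = +0.741 V.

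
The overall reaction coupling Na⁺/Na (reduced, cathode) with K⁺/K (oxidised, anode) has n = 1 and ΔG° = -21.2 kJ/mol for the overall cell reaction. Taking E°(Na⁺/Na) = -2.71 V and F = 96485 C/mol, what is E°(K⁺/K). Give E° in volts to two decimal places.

-2.93 V

E°cell = −ΔG°/(nF) = −(-21.2×10³)/((1)(96485)) = +0.220 V.
Since Na⁺/Na is the cathode and K⁺/K the anode, E°cell = E°(Na⁺/Na) − E°(K⁺/K).
So E°(K⁺/K) = E°(Na⁺/Na) − E°cell = (-2.71) − (+0.220) = -2.93 V.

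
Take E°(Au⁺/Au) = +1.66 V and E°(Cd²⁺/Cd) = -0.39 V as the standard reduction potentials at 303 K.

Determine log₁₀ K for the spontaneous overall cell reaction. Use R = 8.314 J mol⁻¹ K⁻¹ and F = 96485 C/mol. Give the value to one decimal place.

68.2

Cathode: Au⁺/Au; anode: Cd²⁺/Cd. E°cell = (+1.66) − (-0.39) = +2.05 V, with n = 2.
ΔG° = −nFE° = −RT ln K, so ln K = nFE°/(RT) = (2)(96485)(+2.05) / ((8.314)(303)) = 157.033.
log₁₀ K = 157.033 / ln 10 = 68.2.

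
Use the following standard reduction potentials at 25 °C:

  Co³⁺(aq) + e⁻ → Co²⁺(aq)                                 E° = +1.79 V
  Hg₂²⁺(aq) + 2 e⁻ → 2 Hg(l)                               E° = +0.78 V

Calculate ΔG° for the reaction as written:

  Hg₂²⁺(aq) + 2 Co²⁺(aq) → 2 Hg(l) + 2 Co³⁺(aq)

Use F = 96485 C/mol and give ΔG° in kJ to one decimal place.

+194.9 kJ

As written, Hg₂²⁺/Hg is reduced (cathode) and Co³⁺/Co²⁺ is oxidised (anode), so E°cell = (+0.78) − (+1.79) = -1.01 V.
Balancing electrons gives n = 2.
ΔG° = −nFE° = −(2)(96485)(-1.01) = 194,900 J = +194.9 kJ.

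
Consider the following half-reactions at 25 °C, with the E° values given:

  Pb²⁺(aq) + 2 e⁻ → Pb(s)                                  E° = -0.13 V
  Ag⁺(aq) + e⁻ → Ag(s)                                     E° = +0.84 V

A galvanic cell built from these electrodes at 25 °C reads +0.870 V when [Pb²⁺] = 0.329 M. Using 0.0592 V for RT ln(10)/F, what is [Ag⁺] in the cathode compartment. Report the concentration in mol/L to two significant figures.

Ag⁺/Ag is the cathode, Pb²⁺/Pb the anode: E°cell = +0.97 V, n = 2.
Overall reaction: 2 Ag⁺(aq) + Pb(s) → 2 Ag(s) + Pb²⁺(aq); Q = [Pb²⁺]^1/[Ag⁺]^2.
From E = E° − (0.0592/n) log Q: log Q = (E° − E)·n/0.0592 = (+0.97 − (+0.870))·2/0.0592 = 3.3784.
So 2·log[Ag⁺] = 1·log(0.329) − log Q = -0.4828 − (3.3784) = -3.8612; log[Ag⁺] = -3.8612 / 2 = -1.9306; [Ag⁺] = 10^(-1.9306) ≈ 0.012 M.

0.012 M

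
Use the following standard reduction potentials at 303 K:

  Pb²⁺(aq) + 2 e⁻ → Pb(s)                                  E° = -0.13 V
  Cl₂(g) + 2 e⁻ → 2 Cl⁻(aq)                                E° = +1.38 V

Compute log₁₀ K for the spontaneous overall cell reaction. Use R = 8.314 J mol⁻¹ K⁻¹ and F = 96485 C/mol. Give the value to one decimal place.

Cathode: Cl₂/Cl⁻; anode: Pb²⁺/Pb. E°cell = (+1.38) − (-0.13) = +1.51 V, with n = 2.
ΔG° = −nFE° = −RT ln K, so ln K = nFE°/(RT) = (2)(96485)(+1.51) / ((8.314)(303)) = 115.668.
log₁₀ K = 115.668 / ln 10 = 50.2.

50.2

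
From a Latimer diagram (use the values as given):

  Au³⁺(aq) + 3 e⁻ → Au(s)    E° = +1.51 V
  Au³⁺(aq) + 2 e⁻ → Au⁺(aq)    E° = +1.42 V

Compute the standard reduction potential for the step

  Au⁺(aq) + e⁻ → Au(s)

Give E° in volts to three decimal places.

+1.690 V

Sequential free energies add, so n₃E°₃ = n₁E°₁ + n₂E°₂.
With n₃ = 3, and the known step contributing 2×(+1.42) V, the unknown satisfies 1·E° = 3×(+1.51) − 2×(+1.42) = +1.690.
E° = +1.690 / 1 = +1.690 V.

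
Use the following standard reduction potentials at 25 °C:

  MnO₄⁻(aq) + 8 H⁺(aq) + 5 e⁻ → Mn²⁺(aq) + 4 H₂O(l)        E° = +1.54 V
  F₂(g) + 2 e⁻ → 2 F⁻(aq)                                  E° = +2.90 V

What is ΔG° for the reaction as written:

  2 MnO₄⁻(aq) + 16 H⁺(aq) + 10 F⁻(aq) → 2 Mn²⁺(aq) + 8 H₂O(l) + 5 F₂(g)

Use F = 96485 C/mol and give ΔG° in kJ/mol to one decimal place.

As written, MnO₄⁻/Mn²⁺ is reduced (cathode) and F₂/F⁻ is oxidised (anode), so E°cell = (+1.54) − (+2.90) = -1.36 V.
Balancing electrons gives n = 10.
ΔG° = −nFE° = −(10)(96485)(-1.36) = 1,312,196 J = +1312.2 kJ/mol.

+1312.2 kJ/mol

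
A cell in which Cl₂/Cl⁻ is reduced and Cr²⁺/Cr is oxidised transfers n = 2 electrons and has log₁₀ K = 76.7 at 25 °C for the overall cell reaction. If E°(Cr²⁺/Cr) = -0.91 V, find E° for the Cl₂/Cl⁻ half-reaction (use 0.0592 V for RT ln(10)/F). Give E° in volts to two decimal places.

+1.36 V

E°cell = (0.0592/n)·log K = (0.0592/2)(76.7) = +2.270 V.
Since Cl₂/Cl⁻ is the cathode and Cr²⁺/Cr the anode, E°cell = E°(Cl₂/Cl⁻) − E°(Cr²⁺/Cr).
So E°(Cl₂/Cl⁻) = E°cell + E°(Cr²⁺/Cr) = +2.270 + (-0.91) = +1.36 V.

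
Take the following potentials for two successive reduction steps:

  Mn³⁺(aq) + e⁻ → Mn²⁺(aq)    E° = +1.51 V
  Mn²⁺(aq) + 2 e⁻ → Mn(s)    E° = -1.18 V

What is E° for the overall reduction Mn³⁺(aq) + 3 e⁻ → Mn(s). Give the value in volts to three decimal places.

-0.283 V

Standard free energies of sequential steps add: ΔG°₃ = ΔG°₁ + ΔG°₂, so n₃E°₃ = n₁E°₁ + n₂E°₂.
E°₃ = (1×+1.51 + 2×-1.18) / 3 = (-0.850) / 3 = -0.283 V.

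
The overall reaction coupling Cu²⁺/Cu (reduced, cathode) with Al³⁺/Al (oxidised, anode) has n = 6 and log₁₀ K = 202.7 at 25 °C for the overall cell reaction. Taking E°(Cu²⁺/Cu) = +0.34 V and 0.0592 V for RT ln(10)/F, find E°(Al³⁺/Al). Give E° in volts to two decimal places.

-1.66 V

E°cell = (0.0592/n)·log K = (0.0592/6)(202.7) = +2.000 V.
Since Cu²⁺/Cu is the cathode and Al³⁺/Al the anode, E°cell = E°(Cu²⁺/Cu) − E°(Al³⁺/Al).
So E°(Al³⁺/Al) = E°(Cu²⁺/Cu) − E°cell = (+0.34) − (+2.000) = -1.66 V.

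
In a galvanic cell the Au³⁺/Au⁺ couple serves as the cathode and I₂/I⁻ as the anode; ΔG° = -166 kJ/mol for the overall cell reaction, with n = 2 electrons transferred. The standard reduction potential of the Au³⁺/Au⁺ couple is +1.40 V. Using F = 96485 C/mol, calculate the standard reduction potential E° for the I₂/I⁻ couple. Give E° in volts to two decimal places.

+0.54 V

E°cell = −ΔG°/(nF) = −(-166×10³)/((2)(96485)) = +0.860 V.
Since Au³⁺/Au⁺ is the cathode and I₂/I⁻ the anode, E°cell = E°(Au³⁺/Au⁺) − E°(I₂/I⁻).
So E°(I₂/I⁻) = E°(Au³⁺/Au⁺) − E°cell = (+1.40) − (+0.860) = +0.54 V.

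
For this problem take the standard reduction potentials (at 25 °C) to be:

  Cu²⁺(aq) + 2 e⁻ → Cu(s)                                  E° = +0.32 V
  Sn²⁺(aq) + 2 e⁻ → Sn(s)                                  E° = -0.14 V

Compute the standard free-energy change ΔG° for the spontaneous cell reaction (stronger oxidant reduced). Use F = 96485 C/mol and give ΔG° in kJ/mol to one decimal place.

-88.8 kJ/mol

Cu²⁺/Cu (E° = +0.32 V) is the cathode; Sn²⁺/Sn (E° = -0.14 V) is the anode, so E°cell = +0.46 V.
Balancing electrons gives n = 2 (lcm of 2 and 2).
ΔG° = −nFE° = −(2)(96485)(+0.46) = -88,766 J = -88.8 kJ/mol.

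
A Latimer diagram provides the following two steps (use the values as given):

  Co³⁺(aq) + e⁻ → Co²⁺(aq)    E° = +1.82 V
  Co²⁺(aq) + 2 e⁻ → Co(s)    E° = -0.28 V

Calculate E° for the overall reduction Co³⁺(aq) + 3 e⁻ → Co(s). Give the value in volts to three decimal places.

+0.420 V

Since ΔG° = −nFE° is additive over sequential reductions, n₃E°₃ = n₁E°₁ + n₂E°₂.
E°₃ = (1×+1.82 + 2×-0.28) / 3 = (+1.260) / 3 = +0.420 V.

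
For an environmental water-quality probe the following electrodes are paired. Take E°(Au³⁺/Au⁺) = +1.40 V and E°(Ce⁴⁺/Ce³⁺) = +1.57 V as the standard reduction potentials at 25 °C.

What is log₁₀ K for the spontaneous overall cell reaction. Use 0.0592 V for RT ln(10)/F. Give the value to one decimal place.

Cathode: Ce⁴⁺/Ce³⁺; anode: Au³⁺/Au⁺. E°cell = +0.17 V, n = 2.
log K = nE°cell / 0.0592 = (2)(+0.17) / 0.0592 = 5.7.

5.7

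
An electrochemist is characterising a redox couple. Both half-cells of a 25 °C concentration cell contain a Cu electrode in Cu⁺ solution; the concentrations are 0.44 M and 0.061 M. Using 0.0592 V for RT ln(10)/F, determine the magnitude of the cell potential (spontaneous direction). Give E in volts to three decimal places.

+0.051 V

For a concentration cell E°cell = 0. The 0.44 M side is the cathode (reduction is favoured where [Cu⁺] is higher).
With n = 1, E = −(0.0592/1) log([Cu⁺]ₐₙ/[Cu⁺]꜀ₐₜ) = −(0.0592/1) log(0.061/0.44) = −(0.0592/1)(-0.858) = +0.051 V.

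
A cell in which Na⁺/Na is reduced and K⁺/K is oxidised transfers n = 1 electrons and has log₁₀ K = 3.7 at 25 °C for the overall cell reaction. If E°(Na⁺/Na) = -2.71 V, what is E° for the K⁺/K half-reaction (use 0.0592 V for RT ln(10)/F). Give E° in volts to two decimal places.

E°cell = (0.0592/n)·log K = (0.0592/1)(3.7) = +0.219 V.
Since Na⁺/Na is the cathode and K⁺/K the anode, E°cell = E°(Na⁺/Na) − E°(K⁺/K).
So E°(K⁺/K) = E°(Na⁺/Na) − E°cell = (-2.71) − (+0.219) = -2.93 V.

-2.93 V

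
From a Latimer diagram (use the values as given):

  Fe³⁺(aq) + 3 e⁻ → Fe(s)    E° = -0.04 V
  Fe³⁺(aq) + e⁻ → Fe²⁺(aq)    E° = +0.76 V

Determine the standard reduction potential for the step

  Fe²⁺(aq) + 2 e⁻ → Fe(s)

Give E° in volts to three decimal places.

-0.440 V

Sequential free energies add, so n₃E°₃ = n₁E°₁ + n₂E°₂.
With n₃ = 3, and the known step contributing 1×(+0.76) V, the unknown satisfies 2·E° = 3×(-0.04) − 1×(+0.76) = -0.880.
E° = -0.880 / 2 = -0.440 V.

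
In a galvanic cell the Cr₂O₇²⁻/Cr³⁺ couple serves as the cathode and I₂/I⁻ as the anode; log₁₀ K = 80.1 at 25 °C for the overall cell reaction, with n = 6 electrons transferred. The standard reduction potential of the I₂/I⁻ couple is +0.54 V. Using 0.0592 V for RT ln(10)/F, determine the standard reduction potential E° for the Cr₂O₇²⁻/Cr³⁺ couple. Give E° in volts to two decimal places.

+1.33 V

E°cell = (0.0592/n)·log K = (0.0592/6)(80.1) = +0.790 V.
Since Cr₂O₇²⁻/Cr³⁺ is the cathode and I₂/I⁻ the anode, E°cell = E°(Cr₂O₇²⁻/Cr³⁺) − E°(I₂/I⁻).
So E°(Cr₂O₇²⁻/Cr³⁺) = E°cell + E°(I₂/I⁻) = +0.790 + (+0.54) = +1.33 V.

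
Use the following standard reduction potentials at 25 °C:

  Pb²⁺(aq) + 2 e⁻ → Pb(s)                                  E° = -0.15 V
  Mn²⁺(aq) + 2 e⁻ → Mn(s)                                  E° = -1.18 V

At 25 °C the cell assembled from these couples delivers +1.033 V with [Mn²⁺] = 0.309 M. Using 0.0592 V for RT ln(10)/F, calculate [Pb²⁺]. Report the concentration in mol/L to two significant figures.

0.39 M

Pb²⁺/Pb is the cathode, Mn²⁺/Mn the anode: E°cell = +1.03 V, n = 2.
Overall reaction: Pb²⁺(aq) + Mn(s) → Pb(s) + Mn²⁺(aq); Q = [Mn²⁺]^1/[Pb²⁺]^1.
From E = E° − (0.0592/n) log Q: log Q = (E° − E)·n/0.0592 = (+1.03 − (+1.033))·2/0.0592 = -0.1014.
So 1·log[Pb²⁺] = 1·log(0.309) − log Q = -0.5100 − (-0.1014) = -0.4086; [Pb²⁺] = 10^(-0.4086) ≈ 0.39 M.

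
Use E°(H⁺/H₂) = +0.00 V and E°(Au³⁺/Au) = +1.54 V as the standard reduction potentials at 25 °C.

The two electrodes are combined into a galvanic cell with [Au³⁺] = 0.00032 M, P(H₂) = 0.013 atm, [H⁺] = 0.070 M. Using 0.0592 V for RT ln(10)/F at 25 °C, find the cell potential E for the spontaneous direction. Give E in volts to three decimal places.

Au³⁺/Au is the cathode (higher E°), H⁺/H₂ the anode: E°cell = +1.54 − (+0.00) = +1.54 V, n = 6.
Overall: 2 Au³⁺(aq) + 3 H₂(g) → 2 Au(s) + 6 H⁺(aq)
Q = [H⁺]^6 / ([Au³⁺]^2·P(H₂)^3); log Q = 5.718.
E = E° − (0.0592/n) log Q = +1.54 − (0.0592/6)(5.718) = +1.484 V.

+1.484 V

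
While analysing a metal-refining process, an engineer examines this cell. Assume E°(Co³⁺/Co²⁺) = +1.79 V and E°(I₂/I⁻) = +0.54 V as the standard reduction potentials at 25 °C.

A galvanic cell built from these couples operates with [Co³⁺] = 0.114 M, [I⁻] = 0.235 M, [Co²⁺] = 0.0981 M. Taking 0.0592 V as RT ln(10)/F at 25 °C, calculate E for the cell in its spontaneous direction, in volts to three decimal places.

Co³⁺/Co²⁺ is the cathode (higher E°), I₂/I⁻ the anode: E°cell = +1.79 − (+0.54) = +1.25 V, n = 2.
Overall: 2 Co³⁺(aq) + 2 I⁻(aq) → 2 Co²⁺(aq) + I₂(s)
Q = [Co²⁺]^2 / ([Co³⁺]^2·[I⁻]^2); log Q = 1.127.
E = E° − (0.0592/n) log Q = +1.25 − (0.0592/2)(1.127) = +1.217 V.

+1.217 V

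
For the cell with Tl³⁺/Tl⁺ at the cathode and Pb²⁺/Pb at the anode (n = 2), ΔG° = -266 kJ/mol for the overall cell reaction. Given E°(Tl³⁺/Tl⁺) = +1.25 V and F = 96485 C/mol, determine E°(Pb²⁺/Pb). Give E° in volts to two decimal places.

-0.13 V

E°cell = −ΔG°/(nF) = −(-266×10³)/((2)(96485)) = +1.378 V.
Since Tl³⁺/Tl⁺ is the cathode and Pb²⁺/Pb the anode, E°cell = E°(Tl³⁺/Tl⁺) − E°(Pb²⁺/Pb).
So E°(Pb²⁺/Pb) = E°(Tl³⁺/Tl⁺) − E°cell = (+1.25) − (+1.378) = -0.13 V.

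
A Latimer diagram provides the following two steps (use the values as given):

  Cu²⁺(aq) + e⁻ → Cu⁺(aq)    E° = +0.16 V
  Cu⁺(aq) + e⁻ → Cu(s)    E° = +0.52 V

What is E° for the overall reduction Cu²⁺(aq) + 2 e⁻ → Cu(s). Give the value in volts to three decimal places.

+0.340 V

Adding the free-energy changes (−nFE°) of the two steps gives −n₃FE°₃ = −n₁FE°₁ − n₂FE°₂.
E°₃ = (1×+0.16 + 1×+0.52) / 2 = (+0.680) / 2 = +0.340 V.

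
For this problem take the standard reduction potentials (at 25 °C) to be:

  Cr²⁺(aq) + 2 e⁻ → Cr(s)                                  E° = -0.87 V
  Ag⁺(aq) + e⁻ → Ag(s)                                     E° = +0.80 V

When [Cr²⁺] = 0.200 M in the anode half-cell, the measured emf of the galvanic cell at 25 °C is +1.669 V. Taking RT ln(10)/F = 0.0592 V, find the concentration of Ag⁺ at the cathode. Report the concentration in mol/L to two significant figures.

0.43 M

Ag⁺/Ag is the cathode, Cr²⁺/Cr the anode: E°cell = +1.67 V, n = 2.
Overall reaction: 2 Ag⁺(aq) + Cr(s) → 2 Ag(s) + Cr²⁺(aq); Q = [Cr²⁺]^1/[Ag⁺]^2.
From E = E° − (0.0592/n) log Q: log Q = (E° − E)·n/0.0592 = (+1.67 − (+1.669))·2/0.0592 = 0.0338.
So 2·log[Ag⁺] = 1·log(0.2) − log Q = -0.6990 − (0.0338) = -0.7328; log[Ag⁺] = -0.7328 / 2 = -0.3664; [Ag⁺] = 10^(-0.3664) ≈ 0.43 M.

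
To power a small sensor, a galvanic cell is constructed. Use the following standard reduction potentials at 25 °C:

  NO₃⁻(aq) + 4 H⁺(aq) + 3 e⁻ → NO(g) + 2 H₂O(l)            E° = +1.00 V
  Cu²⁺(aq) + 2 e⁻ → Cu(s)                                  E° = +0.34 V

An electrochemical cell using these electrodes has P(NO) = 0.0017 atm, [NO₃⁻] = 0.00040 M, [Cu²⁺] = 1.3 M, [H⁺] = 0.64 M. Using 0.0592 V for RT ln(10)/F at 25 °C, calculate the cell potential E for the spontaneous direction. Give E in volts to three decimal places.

NO₃⁻/NO is the cathode (higher E°), Cu²⁺/Cu the anode: E°cell = +1.00 − (+0.34) = +0.66 V, n = 6.
Overall: 2 NO₃⁻(aq) + 8 H⁺(aq) + 3 Cu(s) → 2 NO(g) + 4 H₂O(l) + 3 Cu²⁺(aq)
Q = P(NO)^2·[Cu²⁺]^3 / ([NO₃⁻]^2·[H⁺]^8); log Q = 3.149.
E = E° − (0.0592/n) log Q = +0.66 − (0.0592/6)(3.149) = +0.629 V.

+0.629 V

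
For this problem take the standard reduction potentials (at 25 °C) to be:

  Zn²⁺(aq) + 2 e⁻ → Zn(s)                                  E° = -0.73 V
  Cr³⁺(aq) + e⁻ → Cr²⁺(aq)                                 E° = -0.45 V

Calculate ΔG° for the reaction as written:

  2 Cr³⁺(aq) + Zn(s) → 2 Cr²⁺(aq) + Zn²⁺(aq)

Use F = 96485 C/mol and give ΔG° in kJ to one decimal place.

As written, Cr³⁺/Cr²⁺ is reduced (cathode) and Zn²⁺/Zn is oxidised (anode), so E°cell = (-0.45) − (-0.73) = +0.28 V.
Balancing electrons gives n = 2.
ΔG° = −nFE° = −(2)(96485)(+0.28) = -54,032 J = -54.0 kJ.

-54.0 kJ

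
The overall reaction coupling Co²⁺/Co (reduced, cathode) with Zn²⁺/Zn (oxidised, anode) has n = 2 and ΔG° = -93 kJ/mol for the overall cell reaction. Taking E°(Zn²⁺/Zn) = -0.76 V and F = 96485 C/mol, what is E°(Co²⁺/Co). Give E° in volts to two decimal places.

-0.28 V

E°cell = −ΔG°/(nF) = −(-93×10³)/((2)(96485)) = +0.482 V.
Since Co²⁺/Co is the cathode and Zn²⁺/Zn the anode, E°cell = E°(Co²⁺/Co) − E°(Zn²⁺/Zn).
So E°(Co²⁺/Co) = E°cell + E°(Zn²⁺/Zn) = +0.482 + (-0.76) = -0.28 V.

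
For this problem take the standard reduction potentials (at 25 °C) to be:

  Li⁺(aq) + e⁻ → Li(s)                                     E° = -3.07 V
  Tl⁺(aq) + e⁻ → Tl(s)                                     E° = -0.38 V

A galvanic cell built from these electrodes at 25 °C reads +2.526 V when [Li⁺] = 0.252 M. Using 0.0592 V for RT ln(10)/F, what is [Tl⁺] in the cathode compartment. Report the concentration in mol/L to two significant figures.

0.00043 M

Tl⁺/Tl is the cathode, Li⁺/Li the anode: E°cell = +2.69 V, n = 1.
Overall reaction: Tl⁺(aq) + Li(s) → Tl(s) + Li⁺(aq); Q = [Li⁺]^1/[Tl⁺]^1.
From E = E° − (0.0592/n) log Q: log Q = (E° − E)·n/0.0592 = (+2.69 − (+2.526))·1/0.0592 = 2.7703.
So 1·log[Tl⁺] = 1·log(0.252) − log Q = -0.5986 − (2.7703) = -3.3689; [Tl⁺] = 10^(-3.3689) ≈ 0.00043 M.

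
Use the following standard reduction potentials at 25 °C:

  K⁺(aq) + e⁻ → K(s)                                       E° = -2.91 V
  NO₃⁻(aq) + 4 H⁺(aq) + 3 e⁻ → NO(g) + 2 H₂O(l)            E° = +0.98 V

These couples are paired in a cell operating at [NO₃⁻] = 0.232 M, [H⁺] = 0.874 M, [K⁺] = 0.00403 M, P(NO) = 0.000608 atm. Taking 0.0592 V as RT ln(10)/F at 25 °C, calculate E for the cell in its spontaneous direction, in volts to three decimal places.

NO₃⁻/NO is the cathode (higher E°), K⁺/K the anode: E°cell = +0.98 − (-2.91) = +3.89 V, n = 3.
Overall: NO₃⁻(aq) + 4 H⁺(aq) + 3 K(s) → NO(g) + 2 H₂O(l) + 3 K⁺(aq)
Q = P(NO)·[K⁺]^3 / ([NO₃⁻]·[H⁺]^4); log Q = -9.532.
E = E° − (0.0592/n) log Q = +3.89 − (0.0592/3)(-9.532) = +4.078 V.

+4.078 V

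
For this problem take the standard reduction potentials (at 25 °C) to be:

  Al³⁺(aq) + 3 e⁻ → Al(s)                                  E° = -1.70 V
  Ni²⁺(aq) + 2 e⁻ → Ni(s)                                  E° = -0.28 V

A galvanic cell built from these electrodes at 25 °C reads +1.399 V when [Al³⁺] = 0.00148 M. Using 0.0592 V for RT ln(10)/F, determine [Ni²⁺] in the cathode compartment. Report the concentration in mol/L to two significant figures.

Ni²⁺/Ni is the cathode, Al³⁺/Al the anode: E°cell = +1.42 V, n = 6.
Overall reaction: 3 Ni²⁺(aq) + 2 Al(s) → 3 Ni(s) + 2 Al³⁺(aq); Q = [Al³⁺]^2/[Ni²⁺]^3.
From E = E° − (0.0592/n) log Q: log Q = (E° − E)·n/0.0592 = (+1.42 − (+1.399))·6/0.0592 = 2.1284.
So 3·log[Ni²⁺] = 2·log(0.00148) − log Q = -5.6595 − (2.1284) = -7.7879; log[Ni²⁺] = -7.7879 / 3 = -2.5960; [Ni²⁺] = 10^(-2.5960) ≈ 0.0025 M.

0.0025 M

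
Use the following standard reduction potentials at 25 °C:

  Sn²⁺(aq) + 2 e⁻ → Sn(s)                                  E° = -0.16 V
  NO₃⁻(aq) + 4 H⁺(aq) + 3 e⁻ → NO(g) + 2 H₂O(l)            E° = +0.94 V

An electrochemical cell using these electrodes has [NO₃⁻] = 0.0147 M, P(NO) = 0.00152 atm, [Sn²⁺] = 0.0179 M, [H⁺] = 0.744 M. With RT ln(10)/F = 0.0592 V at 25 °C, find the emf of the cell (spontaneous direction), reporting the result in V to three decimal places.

+1.161 V

NO₃⁻/NO is the cathode (higher E°), Sn²⁺/Sn the anode: E°cell = +0.94 − (-0.16) = +1.10 V, n = 6.
Overall: 2 NO₃⁻(aq) + 8 H⁺(aq) + 3 Sn(s) → 2 NO(g) + 4 H₂O(l) + 3 Sn²⁺(aq)
Q = P(NO)^2·[Sn²⁺]^3 / ([NO₃⁻]^2·[H⁺]^8); log Q = -6.185.
E = E° − (0.0592/n) log Q = +1.10 − (0.0592/6)(-6.185) = +1.161 V.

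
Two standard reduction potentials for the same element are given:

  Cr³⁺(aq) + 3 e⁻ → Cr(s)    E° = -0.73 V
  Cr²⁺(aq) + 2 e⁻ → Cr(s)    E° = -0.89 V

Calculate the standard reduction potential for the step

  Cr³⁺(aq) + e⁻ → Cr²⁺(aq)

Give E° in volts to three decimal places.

Sequential free energies add, so n₃E°₃ = n₁E°₁ + n₂E°₂.
With n₃ = 3, and the known step contributing 2×(-0.89) V, the unknown satisfies 1·E° = 3×(-0.73) − 2×(-0.89) = -0.410.
E° = -0.410 / 1 = -0.410 V.

-0.410 V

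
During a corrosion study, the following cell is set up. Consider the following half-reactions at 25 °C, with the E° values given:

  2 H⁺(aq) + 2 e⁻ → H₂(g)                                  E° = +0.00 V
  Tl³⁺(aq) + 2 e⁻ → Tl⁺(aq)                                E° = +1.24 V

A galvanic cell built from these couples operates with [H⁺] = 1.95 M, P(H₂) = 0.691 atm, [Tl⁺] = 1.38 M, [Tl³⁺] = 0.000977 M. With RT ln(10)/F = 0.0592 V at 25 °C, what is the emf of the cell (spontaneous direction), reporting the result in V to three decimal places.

+1.125 V

Tl³⁺/Tl⁺ is the cathode (higher E°), H⁺/H₂ the anode: E°cell = +1.24 − (+0.00) = +1.24 V, n = 2.
Overall: Tl³⁺(aq) + H₂(g) → Tl⁺(aq) + 2 H⁺(aq)
Q = [Tl⁺]·[H⁺]^2 / ([Tl³⁺]·P(H₂)); log Q = 3.891.
E = E° − (0.0592/n) log Q = +1.24 − (0.0592/2)(3.891) = +1.125 V.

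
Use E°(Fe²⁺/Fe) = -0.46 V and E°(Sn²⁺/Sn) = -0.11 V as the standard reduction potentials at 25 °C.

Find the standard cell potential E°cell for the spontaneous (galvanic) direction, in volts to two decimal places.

The Sn²⁺/Sn couple has the higher reduction potential, so it is the cathode; Fe²⁺/Fe is oxidised at the anode.
E°cell = E°(cathode) − E°(anode) = (-0.11) − (-0.46) = +0.35 V.
Since E°cell > 0, the reaction is spontaneous under standard conditions.

+0.35 V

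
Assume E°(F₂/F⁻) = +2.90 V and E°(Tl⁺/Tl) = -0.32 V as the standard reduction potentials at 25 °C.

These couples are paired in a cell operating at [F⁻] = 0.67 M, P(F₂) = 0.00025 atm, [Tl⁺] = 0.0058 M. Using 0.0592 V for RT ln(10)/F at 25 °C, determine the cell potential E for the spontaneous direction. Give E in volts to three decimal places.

+3.256 V

F₂/F⁻ is the cathode (higher E°), Tl⁺/Tl the anode: E°cell = +2.90 − (-0.32) = +3.22 V, n = 2.
Overall: F₂(g) + 2 Tl(s) → 2 F⁻(aq) + 2 Tl⁺(aq)
Q = [F⁻]^2·[Tl⁺]^2 / (P(F₂)); log Q = -1.219.
E = E° − (0.0592/n) log Q = +3.22 − (0.0592/2)(-1.219) = +3.256 V.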